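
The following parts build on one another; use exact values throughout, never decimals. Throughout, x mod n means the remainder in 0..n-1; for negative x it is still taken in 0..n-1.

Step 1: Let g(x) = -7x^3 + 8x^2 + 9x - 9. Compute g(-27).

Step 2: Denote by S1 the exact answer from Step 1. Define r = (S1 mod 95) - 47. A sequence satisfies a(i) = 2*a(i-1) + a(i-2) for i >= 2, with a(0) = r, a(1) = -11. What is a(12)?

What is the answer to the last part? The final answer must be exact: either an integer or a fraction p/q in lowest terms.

-387841

Step 1: -7*(-27)^3 + 8*(-27)^2 + 9*(-27)^1 - 9 = (137781) + (5832) + (-243) + (-9) = 143361; answer 143361
Step 2: S1 = 143361; r = -41; a(2) = 2*(-11) + 1*(-41) = -63; iterating: a(2)=-63, a(3)=-137, a(4)=-337, a(5)=-811, a(6)=-1959, a(7)=-4729, a(8)=-11417, a(9)=-27563, a(10)=-66543, a(11)=-160649, a(12)=-387841; answer -387841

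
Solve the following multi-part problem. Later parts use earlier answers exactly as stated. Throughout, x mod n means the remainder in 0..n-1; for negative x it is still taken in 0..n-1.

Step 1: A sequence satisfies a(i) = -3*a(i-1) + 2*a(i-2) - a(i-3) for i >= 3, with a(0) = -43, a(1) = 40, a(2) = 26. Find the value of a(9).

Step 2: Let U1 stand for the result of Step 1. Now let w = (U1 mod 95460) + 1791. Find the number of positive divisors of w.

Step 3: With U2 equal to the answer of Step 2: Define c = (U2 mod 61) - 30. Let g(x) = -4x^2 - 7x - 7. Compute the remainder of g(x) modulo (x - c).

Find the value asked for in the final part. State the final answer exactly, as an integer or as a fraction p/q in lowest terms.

Step 1: a(3) = -3*(26) + 2*(40) - 1*(-43) = 45; iterating: a(3)=45, a(4)=-123, a(5)=433, a(6)=-1590, a(7)=5759, a(8)=-20890, a(9)=75778; answer 75778
Step 2: U1 = 75778; w = 77569; 77569 is prime, so its only divisors are 1 and 77569; count = 2; answer 2
Step 3: U2 = 2; c = -28; remainder = value at the root: -4*(-28)^2 - 7*(-28)^1 - 7 = (-3136) + (196) + (-7) = -2947; answer -2947

-2947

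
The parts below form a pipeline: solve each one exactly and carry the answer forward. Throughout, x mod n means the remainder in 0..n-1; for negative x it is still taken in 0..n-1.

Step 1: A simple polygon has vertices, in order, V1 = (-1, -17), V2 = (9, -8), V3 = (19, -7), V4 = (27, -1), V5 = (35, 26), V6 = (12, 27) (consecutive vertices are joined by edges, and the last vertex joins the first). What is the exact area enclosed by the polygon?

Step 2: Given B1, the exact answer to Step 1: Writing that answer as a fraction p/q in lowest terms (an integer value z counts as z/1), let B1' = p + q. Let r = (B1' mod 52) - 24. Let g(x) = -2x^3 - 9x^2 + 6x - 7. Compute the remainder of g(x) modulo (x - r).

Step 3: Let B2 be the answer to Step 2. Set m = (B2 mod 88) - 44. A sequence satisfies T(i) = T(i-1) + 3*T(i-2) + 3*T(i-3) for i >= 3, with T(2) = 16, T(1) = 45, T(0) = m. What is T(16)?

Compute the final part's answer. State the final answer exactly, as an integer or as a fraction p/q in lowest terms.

Step 1: cross terms: (-1*-8 - 9*-17)=161, (9*-7 - 19*-8)=89, (19*-1 - 27*-7)=170, (27*26 - 35*-1)=737, (35*27 - 12*26)=633, (12*-17 - -1*27)=-177; twice the area = |1613| = 1613; area = 1613/2; answer 1613/2
Step 2: B1 = 1613/2; threaded value p + q = 1615; r = -21; remainder = value at the root: -2*(-21)^3 - 9*(-21)^2 + 6*(-21)^1 - 7 = (18522) + (-3969) + (-126) + (-7) = 14420; answer 14420
Step 3: B2 = 14420; m = 32; T(3) = 1*(16) + 3*(45) + 3*(32) = 247; iterating: T(3)=247, T(4)=430, T(5)=1219, T(6)=3250, T(7)=8197, T(8)=21604, T(9)=55945, T(10)=145348, T(11)=377995, T(12)=981874, T(13)=2551903, T(14)=6631510, T(15)=17232841, T(16)=44783080; answer 44783080

44783080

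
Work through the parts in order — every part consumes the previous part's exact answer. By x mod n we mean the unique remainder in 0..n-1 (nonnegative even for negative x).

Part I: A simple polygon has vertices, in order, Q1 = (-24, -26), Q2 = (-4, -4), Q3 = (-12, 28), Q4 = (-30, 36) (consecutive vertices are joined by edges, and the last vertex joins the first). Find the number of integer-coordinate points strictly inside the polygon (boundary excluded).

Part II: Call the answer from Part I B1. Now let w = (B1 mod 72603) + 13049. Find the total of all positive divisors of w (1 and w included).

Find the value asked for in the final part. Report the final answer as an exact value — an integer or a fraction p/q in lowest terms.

16788

Part I: cross terms: (-24*-4 - -4*-26)=-8, (-4*28 - -12*-4)=-160, (-12*36 - -30*28)=408, (-30*-26 - -24*36)=1644; twice the area = |1884| = 1884; area = 942; boundary points = 2 + 8 + 2 + 2 = 14; strictly interior points = area - boundary/2 + 1 = 936; answer 936
Part II: B1 = 936; w = 13985; 13985 = 5 * 2797; sigma = (1 + 5) * (1 + 2797) = 6 * 2798 = 16788; answer 16788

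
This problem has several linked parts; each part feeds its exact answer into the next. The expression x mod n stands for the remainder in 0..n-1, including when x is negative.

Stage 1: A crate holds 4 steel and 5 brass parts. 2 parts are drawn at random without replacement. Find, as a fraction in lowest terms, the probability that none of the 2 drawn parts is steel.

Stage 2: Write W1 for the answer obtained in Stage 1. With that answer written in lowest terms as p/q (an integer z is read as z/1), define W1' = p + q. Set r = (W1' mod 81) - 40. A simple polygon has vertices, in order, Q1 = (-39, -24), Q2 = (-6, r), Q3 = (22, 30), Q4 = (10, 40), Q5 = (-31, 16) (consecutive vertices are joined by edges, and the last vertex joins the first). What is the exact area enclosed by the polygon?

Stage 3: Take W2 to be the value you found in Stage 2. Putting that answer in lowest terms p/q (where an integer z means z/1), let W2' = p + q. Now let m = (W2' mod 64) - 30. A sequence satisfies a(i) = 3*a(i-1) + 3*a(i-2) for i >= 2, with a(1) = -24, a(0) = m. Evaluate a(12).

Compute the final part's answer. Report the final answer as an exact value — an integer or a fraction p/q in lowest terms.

Stage 1: total draws C(9,2) = 36; favorable C(5,2) = 10; P = 5/18; answer 5/18
Stage 2: W1 = 5/18; threaded value p + q = 23; r = -17; cross terms: (-39*-17 - -6*-24)=519, (-6*30 - 22*-17)=194, (22*40 - 10*30)=580, (10*16 - -31*40)=1400, (-31*-24 - -39*16)=1368; twice the area = |4061| = 4061; area = 4061/2; answer 4061/2
Stage 3: W2 = 4061/2; threaded value p + q = 4063; m = 1; a(2) = 3*(-24) + 3*(1) = -69; iterating: a(2)=-69, a(3)=-279, a(4)=-1044, a(5)=-3969, a(6)=-15039, a(7)=-57024, a(8)=-216189, a(9)=-819639, a(10)=-3107484, a(11)=-11781369, a(12)=-44666559; answer -44666559

-44666559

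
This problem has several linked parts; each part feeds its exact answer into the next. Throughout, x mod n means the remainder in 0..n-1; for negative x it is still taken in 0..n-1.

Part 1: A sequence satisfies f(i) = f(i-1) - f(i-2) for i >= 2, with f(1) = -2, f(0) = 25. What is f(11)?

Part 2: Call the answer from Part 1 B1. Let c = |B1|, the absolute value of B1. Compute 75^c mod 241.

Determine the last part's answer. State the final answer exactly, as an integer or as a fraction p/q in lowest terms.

Part 1: f(2) = 1*(-2) - 1*(25) = -27; iterating: f(2)=-27, f(3)=-25, f(4)=2, f(5)=27, f(6)=25, f(7)=-2, f(8)=-27, f(9)=-25, f(10)=2, f(11)=27; answer 27
Part 2: B1 = 27; c = 27; squarings mod 241: 75^1=75, 75^2=82, 75^4=217, 75^8=94, 75^16=160; 75^27 = 75^1 * 75^2 * 75^8 * 75^16 = 200 (mod 241); answer 200

200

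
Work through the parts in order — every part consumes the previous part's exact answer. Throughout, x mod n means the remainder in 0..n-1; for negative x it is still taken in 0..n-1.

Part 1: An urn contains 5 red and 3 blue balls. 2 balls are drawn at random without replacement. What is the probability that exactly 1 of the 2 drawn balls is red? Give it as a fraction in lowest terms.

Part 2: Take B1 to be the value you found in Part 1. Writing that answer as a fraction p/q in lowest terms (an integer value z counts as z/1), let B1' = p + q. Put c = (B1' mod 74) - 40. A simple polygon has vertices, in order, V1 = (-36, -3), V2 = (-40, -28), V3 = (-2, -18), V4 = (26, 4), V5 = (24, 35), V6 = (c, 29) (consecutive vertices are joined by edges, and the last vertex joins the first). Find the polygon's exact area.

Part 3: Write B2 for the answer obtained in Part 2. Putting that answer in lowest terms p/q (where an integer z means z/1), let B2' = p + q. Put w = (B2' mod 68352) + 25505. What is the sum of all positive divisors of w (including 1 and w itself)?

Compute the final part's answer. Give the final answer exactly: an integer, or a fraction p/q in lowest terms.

64736

Part 1: total draws C(8,2) = 28; favorable C(5,1)*C(3,1) = 15; P = 15/28; answer 15/28
Part 2: B1 = 15/28; threaded value p + q = 43; c = 3; cross terms: (-36*-28 - -40*-3)=888, (-40*-18 - -2*-28)=664, (-2*4 - 26*-18)=460, (26*35 - 24*4)=814, (24*29 - 3*35)=591, (3*-3 - -36*29)=1035; twice the area = |4452| = 4452; area = 2226; answer 2226
Part 3: B2 = 2226; threaded value p + q = 2227; w = 27732; 27732 = 2^2 * 3 * 2311; sigma = (1 + 2 + 4) * (1 + 3) * (1 + 2311) = 7 * 4 * 2312 = 64736; answer 64736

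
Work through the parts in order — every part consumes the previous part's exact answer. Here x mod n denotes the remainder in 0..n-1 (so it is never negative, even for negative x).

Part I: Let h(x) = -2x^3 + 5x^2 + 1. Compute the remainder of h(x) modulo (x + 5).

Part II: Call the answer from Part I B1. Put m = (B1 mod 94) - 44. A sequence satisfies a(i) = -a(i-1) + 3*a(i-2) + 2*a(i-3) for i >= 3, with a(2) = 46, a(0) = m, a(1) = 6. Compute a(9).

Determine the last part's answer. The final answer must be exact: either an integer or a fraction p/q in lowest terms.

-8532

Part I: remainder = value at the root: -2*(-5)^3 + 5*(-5)^2 + 1 = (250) + (125) + (1) = 376; answer 376
Part II: B1 = 376; m = -44; a(3) = -1*(46) + 3*(6) + 2*(-44) = -116; iterating: a(3)=-116, a(4)=266, a(5)=-522, a(6)=1088, a(7)=-2122, a(8)=4342, a(9)=-8532; answer -8532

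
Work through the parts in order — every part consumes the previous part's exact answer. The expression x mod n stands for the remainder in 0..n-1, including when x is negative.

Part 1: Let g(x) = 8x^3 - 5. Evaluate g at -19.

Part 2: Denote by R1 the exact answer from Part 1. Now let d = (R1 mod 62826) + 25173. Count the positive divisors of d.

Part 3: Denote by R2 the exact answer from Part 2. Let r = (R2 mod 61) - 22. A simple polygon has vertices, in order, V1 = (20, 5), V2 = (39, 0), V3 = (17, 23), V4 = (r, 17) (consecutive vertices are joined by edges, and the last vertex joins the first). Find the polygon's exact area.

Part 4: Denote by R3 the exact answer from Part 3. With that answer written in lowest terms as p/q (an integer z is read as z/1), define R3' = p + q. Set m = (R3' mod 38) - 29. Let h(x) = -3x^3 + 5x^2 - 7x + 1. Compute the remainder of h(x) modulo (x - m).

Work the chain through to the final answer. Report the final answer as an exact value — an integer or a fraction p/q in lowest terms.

Part 1: 8*(-19)^3 - 5 = (-54872) + (-5) = -54877; answer -54877
Part 2: R1 = -54877; d = 33122; 33122 = 2 * 16561; number of divisors = (1+1) * (1+1) = 4; answer 4
Part 3: R2 = 4; r = -18; cross terms: (20*0 - 39*5)=-195, (39*23 - 17*0)=897, (17*17 - -18*23)=703, (-18*5 - 20*17)=-430; twice the area = |975| = 975; area = 975/2; answer 975/2
Part 4: R3 = 975/2; threaded value p + q = 977; m = -2; remainder = value at the root: -3*(-2)^3 + 5*(-2)^2 - 7*(-2)^1 + 1 = (24) + (20) + (14) + (1) = 59; answer 59

59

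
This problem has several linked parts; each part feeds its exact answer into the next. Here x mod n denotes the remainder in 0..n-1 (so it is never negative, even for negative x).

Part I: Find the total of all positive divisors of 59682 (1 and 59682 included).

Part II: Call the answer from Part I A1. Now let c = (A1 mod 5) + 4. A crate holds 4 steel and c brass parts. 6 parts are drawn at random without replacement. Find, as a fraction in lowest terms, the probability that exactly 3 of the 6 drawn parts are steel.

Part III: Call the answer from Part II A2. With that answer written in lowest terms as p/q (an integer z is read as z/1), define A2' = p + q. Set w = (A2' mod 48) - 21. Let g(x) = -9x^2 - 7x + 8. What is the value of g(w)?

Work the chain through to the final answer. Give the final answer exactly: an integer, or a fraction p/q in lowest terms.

Part I: 59682 = 2 * 3 * 7^3 * 29; sigma = (1 + 2) * (1 + 3) * (1 + 7 + 49 + 343) * (1 + 29) = 3 * 4 * 400 * 30 = 144000; answer 144000
Part II: A1 = 144000; c = 4; total draws C(8,6) = 28; favorable C(4,3)*C(4,3) = 16; P = 4/7; answer 4/7
Part III: A2 = 4/7; threaded value p + q = 11; w = -10; -9*(-10)^2 - 7*(-10)^1 + 8 = (-900) + (70) + (8) = -822; answer -822

-822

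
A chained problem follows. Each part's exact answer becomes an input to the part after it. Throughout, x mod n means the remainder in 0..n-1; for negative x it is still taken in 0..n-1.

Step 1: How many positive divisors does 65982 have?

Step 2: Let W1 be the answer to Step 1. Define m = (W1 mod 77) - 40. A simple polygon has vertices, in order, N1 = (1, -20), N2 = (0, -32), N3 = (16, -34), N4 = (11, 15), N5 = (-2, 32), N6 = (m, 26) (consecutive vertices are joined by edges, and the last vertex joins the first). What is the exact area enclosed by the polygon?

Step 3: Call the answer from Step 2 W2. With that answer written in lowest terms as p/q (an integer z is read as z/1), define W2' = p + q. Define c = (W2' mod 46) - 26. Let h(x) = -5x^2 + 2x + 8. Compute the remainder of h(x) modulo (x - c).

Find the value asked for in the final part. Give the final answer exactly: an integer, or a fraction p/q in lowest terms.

Step 1: 65982 = 2 * 3 * 7 * 1571; number of divisors = (1+1) * (1+1) * (1+1) * (1+1) = 16; answer 16
Step 2: W1 = 16; m = -24; cross terms: (1*-32 - 0*-20)=-32, (0*-34 - 16*-32)=512, (16*15 - 11*-34)=614, (11*32 - -2*15)=382, (-2*26 - -24*32)=716, (-24*-20 - 1*26)=454; twice the area = |2646| = 2646; area = 1323; answer 1323
Step 3: W2 = 1323; threaded value p + q = 1324; c = 10; remainder = value at the root: -5*(10)^2 + 2*(10)^1 + 8 = (-500) + (20) + (8) = -472; answer -472

-472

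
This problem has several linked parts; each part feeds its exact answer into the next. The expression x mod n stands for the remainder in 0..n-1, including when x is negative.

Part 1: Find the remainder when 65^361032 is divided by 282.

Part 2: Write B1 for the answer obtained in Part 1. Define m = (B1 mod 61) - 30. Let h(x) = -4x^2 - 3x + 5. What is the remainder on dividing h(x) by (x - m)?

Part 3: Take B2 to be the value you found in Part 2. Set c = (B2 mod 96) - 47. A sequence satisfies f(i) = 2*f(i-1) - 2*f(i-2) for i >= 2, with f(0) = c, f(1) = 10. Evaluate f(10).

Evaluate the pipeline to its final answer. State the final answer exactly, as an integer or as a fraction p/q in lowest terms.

Part 1: squarings mod 282: 65^1=65, 65^2=277, 65^4=25, 65^8=61, 65^16=55, 65^32=205, 65^64=7, 65^128=49, 65^256=145, 65^512=157, 65^1024=115, 65^2048=253, 65^4096=277, 65^8192=25, 65^16384=61, 65^32768=55, 65^65536=205, 65^131072=7, 65^262144=49; 65^361032 = 65^8 * 65^64 * 65^512 * 65^32768 * 65^65536 * 65^262144 = 253 (mod 282); answer 253
Part 2: B1 = 253; m = -21; remainder = value at the root: -4*(-21)^2 - 3*(-21)^1 + 5 = (-1764) + (63) + (5) = -1696; answer -1696
Part 3: B2 = -1696; c = -15; f(2) = 2*(10) - 2*(-15) = 50; iterating: f(2)=50, f(3)=80, f(4)=60, f(5)=-40, f(6)=-200, f(7)=-320, f(8)=-240, f(9)=160, f(10)=800; answer 800

800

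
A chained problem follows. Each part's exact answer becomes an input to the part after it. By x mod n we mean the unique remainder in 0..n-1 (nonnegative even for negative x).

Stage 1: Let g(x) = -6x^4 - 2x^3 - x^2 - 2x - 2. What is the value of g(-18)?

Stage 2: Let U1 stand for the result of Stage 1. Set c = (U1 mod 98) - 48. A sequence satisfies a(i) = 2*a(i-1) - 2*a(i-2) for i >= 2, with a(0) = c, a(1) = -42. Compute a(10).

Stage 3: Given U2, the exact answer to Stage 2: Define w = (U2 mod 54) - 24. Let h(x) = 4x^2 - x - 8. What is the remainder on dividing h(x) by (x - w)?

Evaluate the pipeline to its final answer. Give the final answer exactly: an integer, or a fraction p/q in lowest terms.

1906

Stage 1: -6*(-18)^4 - 2*(-18)^3 - 1*(-18)^2 - 2*(-18)^1 - 2 = (-629856) + (11664) + (-324) + (36) + (-2) = -618482; answer -618482
Stage 2: U1 = -618482; c = 46; a(2) = 2*(-42) - 2*(46) = -176; iterating: a(2)=-176, a(3)=-268, a(4)=-184, a(5)=168, a(6)=704, a(7)=1072, a(8)=736, a(9)=-672, a(10)=-2816; answer -2816
Stage 3: U2 = -2816; w = 22; remainder = value at the root: 4*(22)^2 - 1*(22)^1 - 8 = (1936) + (-22) + (-8) = 1906; answer 1906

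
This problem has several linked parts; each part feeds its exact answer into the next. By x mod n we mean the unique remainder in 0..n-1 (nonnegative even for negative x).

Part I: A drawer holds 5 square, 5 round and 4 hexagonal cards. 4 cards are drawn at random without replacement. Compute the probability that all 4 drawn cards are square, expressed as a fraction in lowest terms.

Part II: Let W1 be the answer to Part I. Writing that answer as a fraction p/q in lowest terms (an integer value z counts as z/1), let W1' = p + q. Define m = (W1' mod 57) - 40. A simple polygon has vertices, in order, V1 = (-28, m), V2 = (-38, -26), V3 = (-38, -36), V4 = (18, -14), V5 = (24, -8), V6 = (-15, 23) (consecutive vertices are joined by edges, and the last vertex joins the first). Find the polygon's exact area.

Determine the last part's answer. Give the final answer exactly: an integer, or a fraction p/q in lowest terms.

Part I: total draws C(14,4) = 1001; favorable C(5,4) = 5; P = 5/1001; answer 5/1001
Part II: W1 = 5/1001; threaded value p + q = 1006; m = -3; cross terms: (-28*-26 - -38*-3)=614, (-38*-36 - -38*-26)=380, (-38*-14 - 18*-36)=1180, (18*-8 - 24*-14)=192, (24*23 - -15*-8)=432, (-15*-3 - -28*23)=689; twice the area = |3487| = 3487; area = 3487/2; answer 3487/2

3487/2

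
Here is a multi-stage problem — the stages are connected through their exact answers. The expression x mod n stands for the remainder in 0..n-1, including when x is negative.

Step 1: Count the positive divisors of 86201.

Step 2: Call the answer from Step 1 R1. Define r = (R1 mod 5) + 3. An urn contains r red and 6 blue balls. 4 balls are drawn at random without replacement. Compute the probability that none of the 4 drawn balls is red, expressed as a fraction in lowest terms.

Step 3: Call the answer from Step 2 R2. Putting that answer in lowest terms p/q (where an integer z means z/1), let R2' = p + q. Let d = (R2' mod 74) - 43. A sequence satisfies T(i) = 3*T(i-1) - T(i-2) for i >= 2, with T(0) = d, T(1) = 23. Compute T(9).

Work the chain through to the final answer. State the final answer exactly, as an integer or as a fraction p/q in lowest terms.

Step 1: 86201 is prime, so its only divisors are 1 and 86201; count = 2; answer 2
Step 2: R1 = 2; r = 5; total draws C(11,4) = 330; favorable C(6,4) = 15; P = 1/22; answer 1/22
Step 3: R2 = 1/22; threaded value p + q = 23; d = -20; T(2) = 3*(23) - 1*(-20) = 89; iterating: T(2)=89, T(3)=244, T(4)=643, T(5)=1685, T(6)=4412, T(7)=11551, T(8)=30241, T(9)=79172; answer 79172

79172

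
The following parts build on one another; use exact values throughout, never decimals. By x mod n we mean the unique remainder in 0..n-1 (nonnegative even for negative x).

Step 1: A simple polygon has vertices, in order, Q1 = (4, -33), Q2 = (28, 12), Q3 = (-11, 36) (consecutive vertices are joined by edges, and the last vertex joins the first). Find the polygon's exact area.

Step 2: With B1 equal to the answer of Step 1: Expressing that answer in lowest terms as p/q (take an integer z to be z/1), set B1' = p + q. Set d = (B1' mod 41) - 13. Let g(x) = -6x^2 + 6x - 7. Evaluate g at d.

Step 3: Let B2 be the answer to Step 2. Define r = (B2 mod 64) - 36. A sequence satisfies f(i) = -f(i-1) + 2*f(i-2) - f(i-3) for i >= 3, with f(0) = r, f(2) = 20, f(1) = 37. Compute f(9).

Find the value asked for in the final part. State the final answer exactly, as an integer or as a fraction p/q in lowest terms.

4516

Step 1: cross terms: (4*12 - 28*-33)=972, (28*36 - -11*12)=1140, (-11*-33 - 4*36)=219; twice the area = |2331| = 2331; area = 2331/2; answer 2331/2
Step 2: B1 = 2331/2; threaded value p + q = 2333; d = 24; -6*(24)^2 + 6*(24)^1 - 7 = (-3456) + (144) + (-7) = -3319; answer -3319
Step 3: B2 = -3319; r = -27; f(3) = -1*(20) + 2*(37) - 1*(-27) = 81; iterating: f(3)=81, f(4)=-78, f(5)=220, f(6)=-457, f(7)=975, f(8)=-2109, f(9)=4516; answer 4516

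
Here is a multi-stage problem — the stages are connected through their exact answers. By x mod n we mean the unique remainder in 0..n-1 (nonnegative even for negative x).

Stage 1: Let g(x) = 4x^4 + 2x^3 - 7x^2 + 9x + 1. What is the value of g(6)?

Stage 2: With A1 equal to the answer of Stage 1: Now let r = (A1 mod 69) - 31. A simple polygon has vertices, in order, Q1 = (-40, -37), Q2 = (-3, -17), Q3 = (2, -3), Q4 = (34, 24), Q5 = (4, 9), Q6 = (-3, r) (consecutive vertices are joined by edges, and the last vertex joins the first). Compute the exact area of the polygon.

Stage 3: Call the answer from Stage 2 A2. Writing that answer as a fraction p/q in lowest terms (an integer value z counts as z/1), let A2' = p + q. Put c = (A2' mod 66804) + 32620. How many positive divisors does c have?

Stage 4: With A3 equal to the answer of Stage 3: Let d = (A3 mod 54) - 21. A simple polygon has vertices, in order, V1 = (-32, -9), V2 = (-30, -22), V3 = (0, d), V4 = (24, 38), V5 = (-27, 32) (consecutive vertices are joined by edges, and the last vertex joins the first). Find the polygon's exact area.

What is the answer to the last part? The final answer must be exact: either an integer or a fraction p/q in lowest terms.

Stage 1: 4*(6)^4 + 2*(6)^3 - 7*(6)^2 + 9*(6)^1 + 1 = (5184) + (432) + (-252) + (54) + (1) = 5419; answer 5419
Stage 2: A1 = 5419; r = 6; cross terms: (-40*-17 - -3*-37)=569, (-3*-3 - 2*-17)=43, (2*24 - 34*-3)=150, (34*9 - 4*24)=210, (4*6 - -3*9)=51, (-3*-37 - -40*6)=351; twice the area = |1374| = 1374; area = 687; answer 687
Stage 3: A2 = 687; threaded value p + q = 688; c = 33308; 33308 = 2^2 * 11 * 757; number of divisors = (2+1) * (1+1) * (1+1) = 12; answer 12
Stage 4: A3 = 12; d = -9; cross terms: (-32*-22 - -30*-9)=434, (-30*-9 - 0*-22)=270, (0*38 - 24*-9)=216, (24*32 - -27*38)=1794, (-27*-9 - -32*32)=1267; twice the area = |3981| = 3981; area = 3981/2; answer 3981/2

3981/2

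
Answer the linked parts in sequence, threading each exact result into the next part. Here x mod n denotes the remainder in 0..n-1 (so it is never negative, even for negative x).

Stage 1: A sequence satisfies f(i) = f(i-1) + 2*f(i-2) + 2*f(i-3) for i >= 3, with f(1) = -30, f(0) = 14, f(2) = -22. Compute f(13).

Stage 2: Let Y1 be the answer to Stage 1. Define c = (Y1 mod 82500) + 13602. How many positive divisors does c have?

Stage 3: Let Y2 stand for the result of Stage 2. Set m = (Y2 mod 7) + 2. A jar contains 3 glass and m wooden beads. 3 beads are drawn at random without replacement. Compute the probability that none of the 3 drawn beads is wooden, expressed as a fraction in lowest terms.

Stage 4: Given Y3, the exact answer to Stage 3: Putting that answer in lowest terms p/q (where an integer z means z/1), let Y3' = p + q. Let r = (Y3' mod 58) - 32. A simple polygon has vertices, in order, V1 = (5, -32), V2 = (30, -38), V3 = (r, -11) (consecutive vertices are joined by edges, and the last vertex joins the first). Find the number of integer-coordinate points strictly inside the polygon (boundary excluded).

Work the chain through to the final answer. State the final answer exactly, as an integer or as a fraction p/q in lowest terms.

Stage 1: f(3) = 1*(-22) + 2*(-30) + 2*(14) = -54; iterating: f(3)=-54, f(4)=-158, f(5)=-310, f(6)=-734, f(7)=-1670, f(8)=-3758, f(9)=-8566, f(10)=-19422, f(11)=-44070, f(12)=-100046, f(13)=-227030; answer -227030
Stage 2: Y1 = -227030; c = 34072; 34072 = 2^3 * 4259; number of divisors = (3+1) * (1+1) = 8; answer 8
Stage 3: Y2 = 8; m = 3; total draws C(6,3) = 20; favorable C(3,3) = 1; P = 1/20; answer 1/20
Stage 4: Y3 = 1/20; threaded value p + q = 21; r = -11; cross terms: (5*-38 - 30*-32)=770, (30*-11 - -11*-38)=-748, (-11*-32 - 5*-11)=407; twice the area = |429| = 429; area = 429/2; boundary points = 1 + 1 + 1 = 3; strictly interior points = area - boundary/2 + 1 = 214; answer 214

214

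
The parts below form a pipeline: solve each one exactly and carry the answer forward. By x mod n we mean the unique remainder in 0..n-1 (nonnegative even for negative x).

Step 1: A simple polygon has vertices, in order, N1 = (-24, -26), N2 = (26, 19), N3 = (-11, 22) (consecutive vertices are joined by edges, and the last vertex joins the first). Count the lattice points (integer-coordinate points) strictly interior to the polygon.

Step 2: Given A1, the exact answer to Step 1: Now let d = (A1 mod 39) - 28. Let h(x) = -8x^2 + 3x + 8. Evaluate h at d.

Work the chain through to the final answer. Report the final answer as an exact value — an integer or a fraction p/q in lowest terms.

Step 1: cross terms: (-24*19 - 26*-26)=220, (26*22 - -11*19)=781, (-11*-26 - -24*22)=814; twice the area = |1815| = 1815; area = 1815/2; boundary points = 5 + 1 + 1 = 7; strictly interior points = area - boundary/2 + 1 = 905; answer 905
Step 2: A1 = 905; d = -20; -8*(-20)^2 + 3*(-20)^1 + 8 = (-3200) + (-60) + (8) = -3252; answer -3252

-3252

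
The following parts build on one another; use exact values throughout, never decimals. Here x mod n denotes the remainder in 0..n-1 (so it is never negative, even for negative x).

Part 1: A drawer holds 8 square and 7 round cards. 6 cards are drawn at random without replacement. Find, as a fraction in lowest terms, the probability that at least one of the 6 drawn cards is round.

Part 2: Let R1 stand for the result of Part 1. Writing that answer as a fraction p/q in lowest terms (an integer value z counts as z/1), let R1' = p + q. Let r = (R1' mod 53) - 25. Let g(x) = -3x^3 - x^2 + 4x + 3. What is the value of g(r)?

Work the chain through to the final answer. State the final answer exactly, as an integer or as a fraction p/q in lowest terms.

-36935

Part 1: total draws C(15,6) = 5005; complement C(8,6) = 28; favorable 5005 - 28 = 4977; P = 711/715; answer 711/715
Part 2: R1 = 711/715; threaded value p + q = 1426; r = 23; -3*(23)^3 - 1*(23)^2 + 4*(23)^1 + 3 = (-36501) + (-529) + (92) + (3) = -36935; answer -36935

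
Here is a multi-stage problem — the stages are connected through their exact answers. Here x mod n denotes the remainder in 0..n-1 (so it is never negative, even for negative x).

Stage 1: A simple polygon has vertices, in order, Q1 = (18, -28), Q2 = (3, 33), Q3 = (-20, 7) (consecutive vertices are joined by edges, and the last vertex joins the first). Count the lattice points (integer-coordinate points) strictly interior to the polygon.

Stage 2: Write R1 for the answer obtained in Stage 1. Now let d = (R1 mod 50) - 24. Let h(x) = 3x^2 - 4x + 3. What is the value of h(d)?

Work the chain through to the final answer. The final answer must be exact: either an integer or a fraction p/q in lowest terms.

1367

Stage 1: cross terms: (18*33 - 3*-28)=678, (3*7 - -20*33)=681, (-20*-28 - 18*7)=434; twice the area = |1793| = 1793; area = 1793/2; boundary points = 1 + 1 + 1 = 3; strictly interior points = area - boundary/2 + 1 = 896; answer 896
Stage 2: R1 = 896; d = 22; 3*(22)^2 - 4*(22)^1 + 3 = (1452) + (-88) + (3) = 1367; answer 1367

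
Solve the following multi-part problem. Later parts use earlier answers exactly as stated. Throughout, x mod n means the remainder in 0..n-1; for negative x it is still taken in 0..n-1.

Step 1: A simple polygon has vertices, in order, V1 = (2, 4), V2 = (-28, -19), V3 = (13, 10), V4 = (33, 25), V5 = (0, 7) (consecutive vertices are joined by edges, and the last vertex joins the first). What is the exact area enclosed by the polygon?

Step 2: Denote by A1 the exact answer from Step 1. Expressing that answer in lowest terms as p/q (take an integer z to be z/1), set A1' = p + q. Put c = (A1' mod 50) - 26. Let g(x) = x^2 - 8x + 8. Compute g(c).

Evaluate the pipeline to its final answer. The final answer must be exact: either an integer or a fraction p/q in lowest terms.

Step 1: cross terms: (2*-19 - -28*4)=74, (-28*10 - 13*-19)=-33, (13*25 - 33*10)=-5, (33*7 - 0*25)=231, (0*4 - 2*7)=-14; twice the area = |253| = 253; area = 253/2; answer 253/2
Step 2: A1 = 253/2; threaded value p + q = 255; c = -21; 1*(-21)^2 - 8*(-21)^1 + 8 = (441) + (168) + (8) = 617; answer 617

617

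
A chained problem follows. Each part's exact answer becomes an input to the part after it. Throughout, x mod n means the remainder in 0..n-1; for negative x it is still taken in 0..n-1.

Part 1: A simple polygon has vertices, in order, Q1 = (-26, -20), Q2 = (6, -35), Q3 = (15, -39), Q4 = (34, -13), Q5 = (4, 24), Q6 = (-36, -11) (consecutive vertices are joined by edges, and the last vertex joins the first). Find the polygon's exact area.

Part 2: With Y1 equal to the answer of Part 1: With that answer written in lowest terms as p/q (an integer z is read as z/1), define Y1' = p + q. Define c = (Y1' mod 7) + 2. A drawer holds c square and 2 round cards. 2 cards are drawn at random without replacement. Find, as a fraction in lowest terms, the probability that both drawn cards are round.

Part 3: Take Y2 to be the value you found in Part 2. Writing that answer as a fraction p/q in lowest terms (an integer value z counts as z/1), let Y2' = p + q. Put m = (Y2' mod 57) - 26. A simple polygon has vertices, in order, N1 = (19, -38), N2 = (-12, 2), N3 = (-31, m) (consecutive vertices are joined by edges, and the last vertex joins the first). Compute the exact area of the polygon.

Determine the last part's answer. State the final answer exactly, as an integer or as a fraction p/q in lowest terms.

Part 1: cross terms: (-26*-35 - 6*-20)=1030, (6*-39 - 15*-35)=291, (15*-13 - 34*-39)=1131, (34*24 - 4*-13)=868, (4*-11 - -36*24)=820, (-36*-20 - -26*-11)=434; twice the area = |4574| = 4574; area = 2287; answer 2287
Part 2: Y1 = 2287; threaded value p + q = 2288; c = 8; total draws C(10,2) = 45; favorable C(2,2) = 1; P = 1/45; answer 1/45
Part 3: Y2 = 1/45; threaded value p + q = 46; m = 20; cross terms: (19*2 - -12*-38)=-418, (-12*20 - -31*2)=-178, (-31*-38 - 19*20)=798; twice the area = |202| = 202; area = 101; answer 101

101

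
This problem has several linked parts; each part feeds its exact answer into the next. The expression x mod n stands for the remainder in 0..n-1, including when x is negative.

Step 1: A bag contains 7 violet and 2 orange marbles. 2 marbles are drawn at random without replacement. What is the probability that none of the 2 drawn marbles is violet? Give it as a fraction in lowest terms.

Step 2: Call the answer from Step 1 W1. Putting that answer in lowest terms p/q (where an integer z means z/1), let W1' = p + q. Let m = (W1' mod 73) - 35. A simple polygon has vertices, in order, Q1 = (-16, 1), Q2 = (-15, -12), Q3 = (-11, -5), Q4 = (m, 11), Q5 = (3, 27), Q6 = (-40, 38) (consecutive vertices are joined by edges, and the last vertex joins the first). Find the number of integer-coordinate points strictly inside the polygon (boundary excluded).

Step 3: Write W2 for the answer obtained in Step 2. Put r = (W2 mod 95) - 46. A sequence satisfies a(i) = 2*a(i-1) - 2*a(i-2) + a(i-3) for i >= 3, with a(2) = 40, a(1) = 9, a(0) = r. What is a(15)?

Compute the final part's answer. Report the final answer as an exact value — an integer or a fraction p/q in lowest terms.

Step 1: total draws C(9,2) = 36; favorable C(2,2) = 1; P = 1/36; answer 1/36
Step 2: W1 = 1/36; threaded value p + q = 37; m = 2; cross terms: (-16*-12 - -15*1)=207, (-15*-5 - -11*-12)=-57, (-11*11 - 2*-5)=-111, (2*27 - 3*11)=21, (3*38 - -40*27)=1194, (-40*1 - -16*38)=568; twice the area = |1822| = 1822; area = 911; boundary points = 1 + 1 + 1 + 1 + 1 + 1 = 6; strictly interior points = area - boundary/2 + 1 = 909; answer 909
Step 3: W2 = 909; r = 8; a(3) = 2*(40) - 2*(9) + 1*(8) = 70; iterating: a(3)=70, a(4)=69, a(5)=38, a(6)=8, a(7)=9, a(8)=40, a(9)=70, a(10)=69, a(11)=38, a(12)=8, a(13)=9, a(14)=40, a(15)=70; answer 70

70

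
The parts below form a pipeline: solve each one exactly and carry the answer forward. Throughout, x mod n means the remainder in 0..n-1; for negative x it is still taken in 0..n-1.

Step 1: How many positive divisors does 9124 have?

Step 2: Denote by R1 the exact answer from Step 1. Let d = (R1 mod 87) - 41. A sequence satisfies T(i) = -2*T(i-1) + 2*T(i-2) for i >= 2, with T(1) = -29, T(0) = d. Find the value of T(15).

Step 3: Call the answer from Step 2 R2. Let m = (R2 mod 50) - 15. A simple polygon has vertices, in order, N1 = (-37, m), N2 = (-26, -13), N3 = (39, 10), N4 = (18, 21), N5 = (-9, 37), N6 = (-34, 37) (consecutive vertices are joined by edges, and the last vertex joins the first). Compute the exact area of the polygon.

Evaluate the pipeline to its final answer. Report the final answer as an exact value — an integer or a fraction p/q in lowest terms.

Step 1: 9124 = 2^2 * 2281; number of divisors = (2+1) * (1+1) = 6; answer 6
Step 2: R1 = 6; d = -35; T(2) = -2*(-29) + 2*(-35) = -12; iterating: T(2)=-12, T(3)=-34, T(4)=44, T(5)=-156, T(6)=400, T(7)=-1112, T(8)=3024, T(9)=-8272, T(10)=22592, T(11)=-61728, T(12)=168640, T(13)=-460736, T(14)=1258752, T(15)=-3438976; answer -3438976
Step 3: R2 = -3438976; m = 9; cross terms: (-37*-13 - -26*9)=715, (-26*10 - 39*-13)=247, (39*21 - 18*10)=639, (18*37 - -9*21)=855, (-9*37 - -34*37)=925, (-34*9 - -37*37)=1063; twice the area = |4444| = 4444; area = 2222; answer 2222

2222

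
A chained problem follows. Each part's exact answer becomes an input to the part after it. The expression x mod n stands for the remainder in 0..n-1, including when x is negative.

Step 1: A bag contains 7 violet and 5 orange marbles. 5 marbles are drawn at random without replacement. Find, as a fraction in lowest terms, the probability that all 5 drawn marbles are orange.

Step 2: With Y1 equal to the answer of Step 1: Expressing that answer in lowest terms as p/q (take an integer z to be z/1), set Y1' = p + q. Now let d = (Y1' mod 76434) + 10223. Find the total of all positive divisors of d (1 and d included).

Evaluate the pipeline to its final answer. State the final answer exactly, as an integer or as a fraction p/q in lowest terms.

Step 1: total draws C(12,5) = 792; favorable C(5,5) = 1; P = 1/792; answer 1/792
Step 2: Y1 = 1/792; threaded value p + q = 793; d = 11016; 11016 = 2^3 * 3^4 * 17; sigma = (1 + 2 + 4 + 8) * (1 + 3 + 9 + 27 + 81) * (1 + 17) = 15 * 121 * 18 = 32670; answer 32670

32670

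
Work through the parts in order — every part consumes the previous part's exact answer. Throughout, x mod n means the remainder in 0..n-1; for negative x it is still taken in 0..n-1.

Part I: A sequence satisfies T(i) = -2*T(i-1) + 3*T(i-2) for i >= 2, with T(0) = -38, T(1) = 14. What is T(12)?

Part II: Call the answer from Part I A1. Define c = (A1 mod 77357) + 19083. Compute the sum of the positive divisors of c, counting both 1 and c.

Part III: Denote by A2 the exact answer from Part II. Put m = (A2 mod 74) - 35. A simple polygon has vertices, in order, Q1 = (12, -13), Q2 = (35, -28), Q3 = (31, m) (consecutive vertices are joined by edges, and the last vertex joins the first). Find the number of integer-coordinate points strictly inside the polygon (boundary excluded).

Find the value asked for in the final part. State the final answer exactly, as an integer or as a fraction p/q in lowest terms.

Part I: T(2) = -2*(14) + 3*(-38) = -142; iterating: T(2)=-142, T(3)=326, T(4)=-1078, T(5)=3134, T(6)=-9502, T(7)=28406, T(8)=-85318, T(9)=255854, T(10)=-767662, T(11)=2302886, T(12)=-6908758; answer -6908758
Part II: A1 = -6908758; c = 72455; 72455 = 5 * 43 * 337; sigma = (1 + 5) * (1 + 43) * (1 + 337) = 6 * 44 * 338 = 89232; answer 89232
Part III: A2 = 89232; m = 27; cross terms: (12*-28 - 35*-13)=119, (35*27 - 31*-28)=1813, (31*-13 - 12*27)=-727; twice the area = |1205| = 1205; area = 1205/2; boundary points = 1 + 1 + 1 = 3; strictly interior points = area - boundary/2 + 1 = 602; answer 602

602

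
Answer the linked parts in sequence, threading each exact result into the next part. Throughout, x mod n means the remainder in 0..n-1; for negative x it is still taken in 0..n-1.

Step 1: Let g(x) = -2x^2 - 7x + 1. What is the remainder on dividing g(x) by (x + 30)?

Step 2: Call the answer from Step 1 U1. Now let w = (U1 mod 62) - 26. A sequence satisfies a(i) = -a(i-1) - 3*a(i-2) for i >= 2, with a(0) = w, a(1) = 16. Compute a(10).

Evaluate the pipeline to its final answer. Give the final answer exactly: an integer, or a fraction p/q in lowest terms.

Step 1: remainder = value at the root: -2*(-30)^2 - 7*(-30)^1 + 1 = (-1800) + (210) + (1) = -1589; answer -1589
Step 2: U1 = -1589; w = -3; a(2) = -1*(16) - 3*(-3) = -7; iterating: a(2)=-7, a(3)=-41, a(4)=62, a(5)=61, a(6)=-247, a(7)=64, a(8)=677, a(9)=-869, a(10)=-1162; answer -1162

-1162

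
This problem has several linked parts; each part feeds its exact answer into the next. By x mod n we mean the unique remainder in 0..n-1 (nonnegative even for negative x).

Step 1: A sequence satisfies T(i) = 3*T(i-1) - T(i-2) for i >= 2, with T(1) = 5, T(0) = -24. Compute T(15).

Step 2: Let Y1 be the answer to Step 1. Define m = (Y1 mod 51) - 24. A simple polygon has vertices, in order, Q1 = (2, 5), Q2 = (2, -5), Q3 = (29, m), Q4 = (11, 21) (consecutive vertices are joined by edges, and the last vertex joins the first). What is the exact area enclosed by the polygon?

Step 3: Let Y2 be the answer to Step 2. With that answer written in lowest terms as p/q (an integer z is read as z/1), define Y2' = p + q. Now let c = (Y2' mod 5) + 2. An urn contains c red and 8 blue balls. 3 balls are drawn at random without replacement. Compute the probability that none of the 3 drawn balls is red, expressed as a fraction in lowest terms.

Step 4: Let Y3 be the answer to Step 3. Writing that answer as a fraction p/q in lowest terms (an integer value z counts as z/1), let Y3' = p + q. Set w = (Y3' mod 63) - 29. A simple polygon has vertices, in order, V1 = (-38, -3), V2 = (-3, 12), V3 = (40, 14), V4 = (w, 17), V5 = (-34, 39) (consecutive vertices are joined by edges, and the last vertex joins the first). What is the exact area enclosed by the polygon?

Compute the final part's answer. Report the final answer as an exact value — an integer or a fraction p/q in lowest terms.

Step 1: T(2) = 3*(5) - 1*(-24) = 39; iterating: T(2)=39, T(3)=112, T(4)=297, T(5)=779, T(6)=2040, T(7)=5341, T(8)=13983, T(9)=36608, T(10)=95841, T(11)=250915, T(12)=656904, T(13)=1719797, T(14)=4502487, T(15)=11787664; answer 11787664
Step 2: Y1 = 11787664; m = 10; cross terms: (2*-5 - 2*5)=-20, (2*10 - 29*-5)=165, (29*21 - 11*10)=499, (11*5 - 2*21)=13; twice the area = |657| = 657; area = 657/2; answer 657/2
Step 3: Y2 = 657/2; threaded value p + q = 659; c = 6; total draws C(14,3) = 364; favorable C(8,3) = 56; P = 2/13; answer 2/13
Step 4: Y3 = 2/13; threaded value p + q = 15; w = -14; cross terms: (-38*12 - -3*-3)=-465, (-3*14 - 40*12)=-522, (40*17 - -14*14)=876, (-14*39 - -34*17)=32, (-34*-3 - -38*39)=1584; twice the area = |1505| = 1505; area = 1505/2; answer 1505/2

1505/2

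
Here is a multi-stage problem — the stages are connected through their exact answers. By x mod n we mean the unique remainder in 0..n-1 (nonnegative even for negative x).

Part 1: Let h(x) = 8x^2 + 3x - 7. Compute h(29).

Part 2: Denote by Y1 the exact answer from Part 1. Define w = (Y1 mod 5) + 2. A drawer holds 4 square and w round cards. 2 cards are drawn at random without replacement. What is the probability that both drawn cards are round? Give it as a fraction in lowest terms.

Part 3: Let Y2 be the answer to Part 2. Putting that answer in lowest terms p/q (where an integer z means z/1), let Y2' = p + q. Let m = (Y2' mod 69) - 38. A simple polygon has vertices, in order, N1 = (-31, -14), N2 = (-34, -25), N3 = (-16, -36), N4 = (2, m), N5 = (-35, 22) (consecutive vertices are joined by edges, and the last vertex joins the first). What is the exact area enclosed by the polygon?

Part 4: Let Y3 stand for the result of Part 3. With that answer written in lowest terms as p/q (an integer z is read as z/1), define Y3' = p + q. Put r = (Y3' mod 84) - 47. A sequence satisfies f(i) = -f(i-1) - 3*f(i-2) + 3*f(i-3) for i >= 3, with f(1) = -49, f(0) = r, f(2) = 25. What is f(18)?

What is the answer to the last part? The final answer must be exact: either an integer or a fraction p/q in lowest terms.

Part 1: 8*(29)^2 + 3*(29)^1 - 7 = (6728) + (87) + (-7) = 6808; answer 6808
Part 2: Y1 = 6808; w = 5; total draws C(9,2) = 36; favorable C(5,2) = 10; P = 5/18; answer 5/18
Part 3: Y2 = 5/18; threaded value p + q = 23; m = -15; cross terms: (-31*-25 - -34*-14)=299, (-34*-36 - -16*-25)=824, (-16*-15 - 2*-36)=312, (2*22 - -35*-15)=-481, (-35*-14 - -31*22)=1172; twice the area = |2126| = 2126; area = 1063; answer 1063
Part 4: Y3 = 1063; threaded value p + q = 1064; r = 9; f(3) = -1*(25) - 3*(-49) + 3*(9) = 149; iterating: f(3)=149, f(4)=-371, f(5)=-1, f(6)=1561, f(7)=-2671, f(8)=-2015, f(9)=14711, f(10)=-16679, f(11)=-33499, f(12)=127669, f(13)=-77209, f(14)=-406295, f(15)=1020929, f(16)=-33671, f(17)=-4248001, f(18)=7411801; answer 7411801

7411801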